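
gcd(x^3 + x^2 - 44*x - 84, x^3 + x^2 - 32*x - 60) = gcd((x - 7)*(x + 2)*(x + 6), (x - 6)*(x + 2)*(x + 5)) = x + 2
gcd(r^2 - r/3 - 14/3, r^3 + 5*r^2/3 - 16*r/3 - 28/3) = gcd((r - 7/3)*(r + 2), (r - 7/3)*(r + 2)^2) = r^2 - r/3 - 14/3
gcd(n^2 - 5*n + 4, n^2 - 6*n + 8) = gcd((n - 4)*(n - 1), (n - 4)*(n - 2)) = n - 4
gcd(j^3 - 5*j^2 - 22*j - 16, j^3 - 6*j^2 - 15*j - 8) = j^2 - 7*j - 8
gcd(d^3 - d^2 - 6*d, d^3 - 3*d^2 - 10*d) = d^2 + 2*d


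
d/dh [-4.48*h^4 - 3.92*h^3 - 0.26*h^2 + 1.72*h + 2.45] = -17.92*h^3 - 11.76*h^2 - 0.52*h + 1.72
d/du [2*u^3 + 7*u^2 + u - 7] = 6*u^2 + 14*u + 1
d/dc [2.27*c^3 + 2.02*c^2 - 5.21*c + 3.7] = 6.81*c^2 + 4.04*c - 5.21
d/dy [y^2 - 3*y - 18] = 2*y - 3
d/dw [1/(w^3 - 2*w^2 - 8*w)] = (-3*w^2 + 4*w + 8)/(w^2*(-w^2 + 2*w + 8)^2)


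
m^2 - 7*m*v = m*(m - 7*v)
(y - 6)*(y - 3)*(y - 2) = y^3 - 11*y^2 + 36*y - 36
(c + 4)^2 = c^2 + 8*c + 16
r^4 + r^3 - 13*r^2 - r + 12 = (r - 3)*(r - 1)*(r + 1)*(r + 4)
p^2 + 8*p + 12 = (p + 2)*(p + 6)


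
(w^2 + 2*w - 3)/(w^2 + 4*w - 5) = (w + 3)/(w + 5)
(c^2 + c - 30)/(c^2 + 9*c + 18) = (c - 5)/(c + 3)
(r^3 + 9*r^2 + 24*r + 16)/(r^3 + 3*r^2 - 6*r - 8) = (r + 4)/(r - 2)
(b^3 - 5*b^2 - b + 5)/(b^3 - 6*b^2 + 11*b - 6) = (b^2 - 4*b - 5)/(b^2 - 5*b + 6)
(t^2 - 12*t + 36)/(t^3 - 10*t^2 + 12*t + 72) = 1/(t + 2)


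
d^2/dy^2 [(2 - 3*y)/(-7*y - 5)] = -406/(7*y + 5)^3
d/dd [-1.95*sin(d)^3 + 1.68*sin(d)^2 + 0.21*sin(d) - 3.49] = (-5.85*sin(d)^2 + 3.36*sin(d) + 0.21)*cos(d)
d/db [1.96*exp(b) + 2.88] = 1.96*exp(b)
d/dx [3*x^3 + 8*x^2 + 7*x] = 9*x^2 + 16*x + 7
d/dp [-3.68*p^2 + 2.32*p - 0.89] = 2.32 - 7.36*p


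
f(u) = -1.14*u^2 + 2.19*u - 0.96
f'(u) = 2.19 - 2.28*u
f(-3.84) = -26.18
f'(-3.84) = 10.95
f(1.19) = 0.03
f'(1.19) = -0.52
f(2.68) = -3.28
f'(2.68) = -3.92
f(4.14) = -11.43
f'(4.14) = -7.25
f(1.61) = -0.39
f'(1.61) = -1.48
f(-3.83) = -26.07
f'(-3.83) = 10.92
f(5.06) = -19.07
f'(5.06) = -9.35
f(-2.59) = -14.28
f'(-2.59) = 8.10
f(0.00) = -0.96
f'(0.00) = 2.19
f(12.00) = -138.84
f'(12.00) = -25.17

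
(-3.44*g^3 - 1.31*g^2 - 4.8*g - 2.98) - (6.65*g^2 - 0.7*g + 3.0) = -3.44*g^3 - 7.96*g^2 - 4.1*g - 5.98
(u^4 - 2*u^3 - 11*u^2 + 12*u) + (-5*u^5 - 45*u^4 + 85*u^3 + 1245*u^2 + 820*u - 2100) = -5*u^5 - 44*u^4 + 83*u^3 + 1234*u^2 + 832*u - 2100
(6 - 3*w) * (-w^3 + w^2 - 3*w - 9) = 3*w^4 - 9*w^3 + 15*w^2 + 9*w - 54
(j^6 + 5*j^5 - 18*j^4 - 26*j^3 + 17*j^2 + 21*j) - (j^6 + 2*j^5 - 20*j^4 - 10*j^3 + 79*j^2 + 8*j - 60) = 3*j^5 + 2*j^4 - 16*j^3 - 62*j^2 + 13*j + 60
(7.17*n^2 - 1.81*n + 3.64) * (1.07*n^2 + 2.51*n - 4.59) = 7.6719*n^4 + 16.06*n^3 - 33.5586*n^2 + 17.4443*n - 16.7076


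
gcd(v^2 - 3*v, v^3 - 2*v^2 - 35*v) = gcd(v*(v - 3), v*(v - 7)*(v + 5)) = v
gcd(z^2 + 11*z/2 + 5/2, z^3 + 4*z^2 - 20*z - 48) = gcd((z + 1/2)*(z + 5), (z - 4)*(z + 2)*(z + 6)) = 1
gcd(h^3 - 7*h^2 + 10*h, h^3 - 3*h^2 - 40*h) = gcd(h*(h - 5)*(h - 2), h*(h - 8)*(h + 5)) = h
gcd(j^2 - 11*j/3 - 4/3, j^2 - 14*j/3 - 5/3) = j + 1/3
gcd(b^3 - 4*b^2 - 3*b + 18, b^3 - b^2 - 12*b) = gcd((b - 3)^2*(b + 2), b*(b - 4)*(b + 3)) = 1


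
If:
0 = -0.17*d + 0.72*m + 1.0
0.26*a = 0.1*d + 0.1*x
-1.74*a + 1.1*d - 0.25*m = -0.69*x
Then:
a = 0.363126886046846*x - 0.359247018249749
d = -0.0558700962782009*x - 0.934042247449346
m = -0.0131915505101308*x - 1.60942664175887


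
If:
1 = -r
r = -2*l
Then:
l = 1/2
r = -1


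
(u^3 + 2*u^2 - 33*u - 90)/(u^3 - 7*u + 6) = (u^2 - u - 30)/(u^2 - 3*u + 2)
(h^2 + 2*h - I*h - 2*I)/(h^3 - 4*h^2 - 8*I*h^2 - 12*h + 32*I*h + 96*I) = (h - I)/(h^2 + h*(-6 - 8*I) + 48*I)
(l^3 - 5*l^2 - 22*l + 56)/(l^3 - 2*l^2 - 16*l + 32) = (l - 7)/(l - 4)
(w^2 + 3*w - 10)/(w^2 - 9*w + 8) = (w^2 + 3*w - 10)/(w^2 - 9*w + 8)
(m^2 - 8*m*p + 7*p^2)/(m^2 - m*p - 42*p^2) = (m - p)/(m + 6*p)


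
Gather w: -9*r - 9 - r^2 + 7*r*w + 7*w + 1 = -r^2 - 9*r + w*(7*r + 7) - 8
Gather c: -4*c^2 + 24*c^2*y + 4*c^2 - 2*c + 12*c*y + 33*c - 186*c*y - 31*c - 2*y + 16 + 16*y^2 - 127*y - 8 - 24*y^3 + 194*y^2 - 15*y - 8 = 24*c^2*y - 174*c*y - 24*y^3 + 210*y^2 - 144*y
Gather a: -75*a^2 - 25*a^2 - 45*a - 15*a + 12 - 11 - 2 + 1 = -100*a^2 - 60*a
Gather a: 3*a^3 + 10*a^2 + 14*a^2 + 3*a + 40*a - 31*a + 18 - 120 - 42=3*a^3 + 24*a^2 + 12*a - 144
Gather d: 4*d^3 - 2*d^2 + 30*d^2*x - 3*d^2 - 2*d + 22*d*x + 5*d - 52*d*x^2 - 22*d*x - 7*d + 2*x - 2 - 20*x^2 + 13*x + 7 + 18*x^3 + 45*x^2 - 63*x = 4*d^3 + d^2*(30*x - 5) + d*(-52*x^2 - 4) + 18*x^3 + 25*x^2 - 48*x + 5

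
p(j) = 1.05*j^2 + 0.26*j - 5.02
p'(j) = 2.1*j + 0.26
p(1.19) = -3.22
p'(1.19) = 2.76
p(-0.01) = -5.02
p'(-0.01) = 0.24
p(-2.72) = 2.04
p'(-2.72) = -5.45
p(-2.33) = 0.07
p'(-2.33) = -4.63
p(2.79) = 3.88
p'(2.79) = 6.12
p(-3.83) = 9.39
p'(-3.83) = -7.78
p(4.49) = 17.32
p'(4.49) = 9.69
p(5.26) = 25.40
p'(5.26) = 11.31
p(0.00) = -5.02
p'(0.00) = 0.26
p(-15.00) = 227.33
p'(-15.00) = -31.24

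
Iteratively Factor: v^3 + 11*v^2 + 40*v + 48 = (v + 3)*(v^2 + 8*v + 16) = (v + 3)*(v + 4)*(v + 4)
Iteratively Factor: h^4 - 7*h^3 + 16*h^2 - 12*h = (h - 2)*(h^3 - 5*h^2 + 6*h) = h*(h - 2)*(h^2 - 5*h + 6) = h*(h - 2)^2*(h - 3)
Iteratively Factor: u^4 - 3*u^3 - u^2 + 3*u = (u - 3)*(u^3 - u) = u*(u - 3)*(u^2 - 1) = u*(u - 3)*(u + 1)*(u - 1)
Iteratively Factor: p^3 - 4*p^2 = (p - 4)*(p^2) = p*(p - 4)*(p)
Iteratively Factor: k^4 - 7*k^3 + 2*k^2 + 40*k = (k + 2)*(k^3 - 9*k^2 + 20*k) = (k - 4)*(k + 2)*(k^2 - 5*k) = (k - 5)*(k - 4)*(k + 2)*(k)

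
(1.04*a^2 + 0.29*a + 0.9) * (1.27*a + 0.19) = 1.3208*a^3 + 0.5659*a^2 + 1.1981*a + 0.171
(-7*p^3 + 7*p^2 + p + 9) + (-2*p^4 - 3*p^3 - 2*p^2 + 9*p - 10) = -2*p^4 - 10*p^3 + 5*p^2 + 10*p - 1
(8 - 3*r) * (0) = 0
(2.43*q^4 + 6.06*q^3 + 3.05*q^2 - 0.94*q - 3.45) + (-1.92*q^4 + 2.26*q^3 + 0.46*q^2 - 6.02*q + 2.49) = 0.51*q^4 + 8.32*q^3 + 3.51*q^2 - 6.96*q - 0.96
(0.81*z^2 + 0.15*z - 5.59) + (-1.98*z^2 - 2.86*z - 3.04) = -1.17*z^2 - 2.71*z - 8.63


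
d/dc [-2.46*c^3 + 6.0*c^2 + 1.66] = c*(12.0 - 7.38*c)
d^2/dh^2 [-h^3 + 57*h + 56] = -6*h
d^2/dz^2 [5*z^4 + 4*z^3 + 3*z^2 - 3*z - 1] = 60*z^2 + 24*z + 6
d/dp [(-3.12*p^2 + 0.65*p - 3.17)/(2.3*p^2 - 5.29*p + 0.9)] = (15.0098*p^2 + 8.966*p - 16.1843)/(5.29*p^4 - 24.334*p^3 + 32.1241*p^2 - 9.522*p + 0.81)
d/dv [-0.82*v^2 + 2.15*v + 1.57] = 2.15 - 1.64*v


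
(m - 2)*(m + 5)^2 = m^3 + 8*m^2 + 5*m - 50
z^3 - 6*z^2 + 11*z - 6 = (z - 3)*(z - 2)*(z - 1)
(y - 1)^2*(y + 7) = y^3 + 5*y^2 - 13*y + 7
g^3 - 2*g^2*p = g^2*(g - 2*p)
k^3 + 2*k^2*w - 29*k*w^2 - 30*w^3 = (k - 5*w)*(k + w)*(k + 6*w)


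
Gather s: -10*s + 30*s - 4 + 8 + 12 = 20*s + 16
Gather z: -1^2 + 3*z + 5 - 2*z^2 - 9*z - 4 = -2*z^2 - 6*z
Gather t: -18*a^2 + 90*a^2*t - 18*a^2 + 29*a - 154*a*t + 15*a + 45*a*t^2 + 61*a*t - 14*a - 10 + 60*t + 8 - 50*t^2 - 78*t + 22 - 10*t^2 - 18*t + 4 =-36*a^2 + 30*a + t^2*(45*a - 60) + t*(90*a^2 - 93*a - 36) + 24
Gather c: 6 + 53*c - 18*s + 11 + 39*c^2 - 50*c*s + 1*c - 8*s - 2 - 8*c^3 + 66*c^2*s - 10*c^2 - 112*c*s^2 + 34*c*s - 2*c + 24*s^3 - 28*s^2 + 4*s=-8*c^3 + c^2*(66*s + 29) + c*(-112*s^2 - 16*s + 52) + 24*s^3 - 28*s^2 - 22*s + 15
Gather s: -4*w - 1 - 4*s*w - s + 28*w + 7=s*(-4*w - 1) + 24*w + 6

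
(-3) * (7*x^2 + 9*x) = -21*x^2 - 27*x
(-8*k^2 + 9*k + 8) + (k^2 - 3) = -7*k^2 + 9*k + 5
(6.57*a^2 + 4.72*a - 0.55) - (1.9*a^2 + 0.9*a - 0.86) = 4.67*a^2 + 3.82*a + 0.31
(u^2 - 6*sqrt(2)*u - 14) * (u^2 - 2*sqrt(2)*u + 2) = u^4 - 8*sqrt(2)*u^3 + 12*u^2 + 16*sqrt(2)*u - 28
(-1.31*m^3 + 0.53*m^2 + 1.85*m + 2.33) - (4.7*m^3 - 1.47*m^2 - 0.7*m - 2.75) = -6.01*m^3 + 2.0*m^2 + 2.55*m + 5.08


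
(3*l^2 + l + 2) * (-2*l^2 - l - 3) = -6*l^4 - 5*l^3 - 14*l^2 - 5*l - 6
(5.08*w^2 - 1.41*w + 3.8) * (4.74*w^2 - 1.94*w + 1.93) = 24.0792*w^4 - 16.5386*w^3 + 30.5518*w^2 - 10.0933*w + 7.334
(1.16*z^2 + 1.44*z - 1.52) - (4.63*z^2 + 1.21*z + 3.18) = -3.47*z^2 + 0.23*z - 4.7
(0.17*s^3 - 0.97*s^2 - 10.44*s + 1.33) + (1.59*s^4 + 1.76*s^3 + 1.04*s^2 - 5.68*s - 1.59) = 1.59*s^4 + 1.93*s^3 + 0.0700000000000001*s^2 - 16.12*s - 0.26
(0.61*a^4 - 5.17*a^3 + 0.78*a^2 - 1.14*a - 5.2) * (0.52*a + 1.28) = 0.3172*a^5 - 1.9076*a^4 - 6.212*a^3 + 0.4056*a^2 - 4.1632*a - 6.656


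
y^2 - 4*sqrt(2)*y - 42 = (y - 7*sqrt(2))*(y + 3*sqrt(2))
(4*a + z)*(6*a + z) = 24*a^2 + 10*a*z + z^2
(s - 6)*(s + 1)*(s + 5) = s^3 - 31*s - 30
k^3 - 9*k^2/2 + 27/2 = (k - 3)^2*(k + 3/2)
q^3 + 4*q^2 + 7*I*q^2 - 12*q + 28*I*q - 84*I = (q - 2)*(q + 6)*(q + 7*I)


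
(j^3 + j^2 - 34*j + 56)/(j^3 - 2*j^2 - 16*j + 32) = (j + 7)/(j + 4)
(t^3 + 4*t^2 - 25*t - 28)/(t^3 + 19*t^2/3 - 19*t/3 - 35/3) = 3*(t - 4)/(3*t - 5)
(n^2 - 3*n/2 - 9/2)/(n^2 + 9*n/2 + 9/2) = (n - 3)/(n + 3)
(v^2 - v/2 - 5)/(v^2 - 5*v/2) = (v + 2)/v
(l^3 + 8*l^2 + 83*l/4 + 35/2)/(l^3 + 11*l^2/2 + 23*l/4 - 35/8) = 2*(l + 2)/(2*l - 1)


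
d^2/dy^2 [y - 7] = 0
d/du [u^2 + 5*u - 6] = 2*u + 5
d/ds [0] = 0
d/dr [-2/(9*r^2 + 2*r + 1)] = 4*(9*r + 1)/(9*r^2 + 2*r + 1)^2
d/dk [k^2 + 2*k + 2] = 2*k + 2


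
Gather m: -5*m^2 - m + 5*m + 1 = -5*m^2 + 4*m + 1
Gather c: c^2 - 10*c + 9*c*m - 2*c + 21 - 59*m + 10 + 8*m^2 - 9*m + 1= c^2 + c*(9*m - 12) + 8*m^2 - 68*m + 32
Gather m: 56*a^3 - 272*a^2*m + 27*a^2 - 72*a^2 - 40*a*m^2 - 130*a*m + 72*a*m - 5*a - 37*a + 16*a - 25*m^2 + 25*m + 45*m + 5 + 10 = 56*a^3 - 45*a^2 - 26*a + m^2*(-40*a - 25) + m*(-272*a^2 - 58*a + 70) + 15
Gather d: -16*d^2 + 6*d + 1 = -16*d^2 + 6*d + 1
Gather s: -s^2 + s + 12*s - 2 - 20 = -s^2 + 13*s - 22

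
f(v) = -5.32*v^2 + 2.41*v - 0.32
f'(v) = 2.41 - 10.64*v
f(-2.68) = -44.99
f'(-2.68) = 30.93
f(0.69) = -1.19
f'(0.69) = -4.93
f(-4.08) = -98.71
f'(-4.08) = 45.82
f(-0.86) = -6.33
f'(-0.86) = 11.56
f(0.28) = -0.06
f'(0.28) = -0.57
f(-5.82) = -194.55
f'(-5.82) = 64.33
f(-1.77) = -21.25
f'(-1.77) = 21.24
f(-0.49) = -2.78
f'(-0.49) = 7.62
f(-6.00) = -206.30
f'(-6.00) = 66.25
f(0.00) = -0.32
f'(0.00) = 2.41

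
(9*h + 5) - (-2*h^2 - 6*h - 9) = 2*h^2 + 15*h + 14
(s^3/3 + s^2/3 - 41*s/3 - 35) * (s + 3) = s^4/3 + 4*s^3/3 - 38*s^2/3 - 76*s - 105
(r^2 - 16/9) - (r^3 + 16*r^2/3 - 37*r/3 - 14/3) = -r^3 - 13*r^2/3 + 37*r/3 + 26/9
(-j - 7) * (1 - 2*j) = 2*j^2 + 13*j - 7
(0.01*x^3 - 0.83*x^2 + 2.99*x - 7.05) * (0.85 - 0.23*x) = -0.0023*x^4 + 0.1994*x^3 - 1.3932*x^2 + 4.163*x - 5.9925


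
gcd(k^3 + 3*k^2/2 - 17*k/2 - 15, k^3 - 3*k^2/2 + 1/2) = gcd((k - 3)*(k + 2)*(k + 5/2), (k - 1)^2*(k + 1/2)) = 1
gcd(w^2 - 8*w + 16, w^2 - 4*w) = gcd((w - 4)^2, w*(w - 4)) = w - 4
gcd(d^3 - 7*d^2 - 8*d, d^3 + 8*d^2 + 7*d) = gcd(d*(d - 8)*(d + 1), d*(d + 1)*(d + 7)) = d^2 + d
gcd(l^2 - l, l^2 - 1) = l - 1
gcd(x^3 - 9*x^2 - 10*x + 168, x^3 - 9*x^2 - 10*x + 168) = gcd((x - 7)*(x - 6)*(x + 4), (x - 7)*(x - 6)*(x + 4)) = x^3 - 9*x^2 - 10*x + 168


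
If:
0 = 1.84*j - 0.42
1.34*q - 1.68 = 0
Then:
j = 0.23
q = 1.25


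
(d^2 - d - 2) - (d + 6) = d^2 - 2*d - 8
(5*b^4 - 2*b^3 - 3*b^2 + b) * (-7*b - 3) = -35*b^5 - b^4 + 27*b^3 + 2*b^2 - 3*b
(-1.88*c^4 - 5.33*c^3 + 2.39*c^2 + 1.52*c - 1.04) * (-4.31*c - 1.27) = 8.1028*c^5 + 25.3599*c^4 - 3.5318*c^3 - 9.5865*c^2 + 2.552*c + 1.3208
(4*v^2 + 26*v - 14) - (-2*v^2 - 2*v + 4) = 6*v^2 + 28*v - 18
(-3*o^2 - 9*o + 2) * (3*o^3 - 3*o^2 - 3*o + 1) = -9*o^5 - 18*o^4 + 42*o^3 + 18*o^2 - 15*o + 2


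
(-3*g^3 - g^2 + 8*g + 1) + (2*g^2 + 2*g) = -3*g^3 + g^2 + 10*g + 1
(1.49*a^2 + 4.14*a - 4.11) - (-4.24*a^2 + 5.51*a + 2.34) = 5.73*a^2 - 1.37*a - 6.45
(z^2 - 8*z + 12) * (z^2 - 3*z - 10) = z^4 - 11*z^3 + 26*z^2 + 44*z - 120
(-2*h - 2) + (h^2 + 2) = h^2 - 2*h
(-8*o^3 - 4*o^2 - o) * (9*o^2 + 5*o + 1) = -72*o^5 - 76*o^4 - 37*o^3 - 9*o^2 - o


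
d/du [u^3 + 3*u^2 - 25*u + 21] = 3*u^2 + 6*u - 25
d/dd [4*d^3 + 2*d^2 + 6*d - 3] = 12*d^2 + 4*d + 6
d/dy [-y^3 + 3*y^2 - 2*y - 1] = -3*y^2 + 6*y - 2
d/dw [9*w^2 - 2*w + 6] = 18*w - 2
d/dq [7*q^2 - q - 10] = 14*q - 1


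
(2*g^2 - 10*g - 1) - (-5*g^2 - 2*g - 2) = 7*g^2 - 8*g + 1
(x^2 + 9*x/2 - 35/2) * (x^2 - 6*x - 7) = x^4 - 3*x^3/2 - 103*x^2/2 + 147*x/2 + 245/2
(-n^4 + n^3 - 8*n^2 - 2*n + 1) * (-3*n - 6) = 3*n^5 + 3*n^4 + 18*n^3 + 54*n^2 + 9*n - 6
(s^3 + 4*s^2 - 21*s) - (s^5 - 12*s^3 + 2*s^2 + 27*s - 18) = -s^5 + 13*s^3 + 2*s^2 - 48*s + 18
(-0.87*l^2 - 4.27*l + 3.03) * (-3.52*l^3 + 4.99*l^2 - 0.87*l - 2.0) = 3.0624*l^5 + 10.6891*l^4 - 31.216*l^3 + 20.5746*l^2 + 5.9039*l - 6.06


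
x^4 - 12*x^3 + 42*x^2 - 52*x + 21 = (x - 7)*(x - 3)*(x - 1)^2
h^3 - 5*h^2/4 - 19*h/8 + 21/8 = (h - 7/4)*(h - 1)*(h + 3/2)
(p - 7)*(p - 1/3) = p^2 - 22*p/3 + 7/3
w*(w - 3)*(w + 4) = w^3 + w^2 - 12*w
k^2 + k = k*(k + 1)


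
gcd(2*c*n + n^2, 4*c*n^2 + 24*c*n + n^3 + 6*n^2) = n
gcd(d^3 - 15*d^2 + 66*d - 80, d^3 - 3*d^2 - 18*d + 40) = d^2 - 7*d + 10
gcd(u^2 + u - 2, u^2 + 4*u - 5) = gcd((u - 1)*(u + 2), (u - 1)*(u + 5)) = u - 1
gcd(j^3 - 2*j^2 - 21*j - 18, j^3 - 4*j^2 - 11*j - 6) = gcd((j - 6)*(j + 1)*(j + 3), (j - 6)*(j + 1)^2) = j^2 - 5*j - 6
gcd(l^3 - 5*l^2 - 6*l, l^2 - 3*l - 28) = 1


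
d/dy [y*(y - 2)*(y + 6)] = 3*y^2 + 8*y - 12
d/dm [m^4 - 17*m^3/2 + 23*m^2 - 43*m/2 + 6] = 4*m^3 - 51*m^2/2 + 46*m - 43/2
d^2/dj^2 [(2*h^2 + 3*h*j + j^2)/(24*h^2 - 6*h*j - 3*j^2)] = 2*h*(136*h^3 + 84*h^2*j + 30*h*j^2 + j^3)/(3*(512*h^6 - 384*h^5*j - 96*h^4*j^2 + 88*h^3*j^3 + 12*h^2*j^4 - 6*h*j^5 - j^6))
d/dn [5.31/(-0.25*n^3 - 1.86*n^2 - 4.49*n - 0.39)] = (3.9825*n^2 + 19.7532*n + 23.8419)/(0.25*n^3 + 1.86*n^2 + 4.49*n + 0.39)^2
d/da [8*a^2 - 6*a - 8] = 16*a - 6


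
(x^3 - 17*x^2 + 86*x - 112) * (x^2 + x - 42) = x^5 - 16*x^4 + 27*x^3 + 688*x^2 - 3724*x + 4704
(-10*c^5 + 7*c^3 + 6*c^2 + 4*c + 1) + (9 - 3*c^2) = -10*c^5 + 7*c^3 + 3*c^2 + 4*c + 10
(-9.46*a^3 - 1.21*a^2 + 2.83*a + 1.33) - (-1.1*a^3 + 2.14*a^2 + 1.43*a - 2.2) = -8.36*a^3 - 3.35*a^2 + 1.4*a + 3.53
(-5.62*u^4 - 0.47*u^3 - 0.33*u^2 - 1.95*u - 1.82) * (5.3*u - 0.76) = -29.786*u^5 + 1.7802*u^4 - 1.3918*u^3 - 10.0842*u^2 - 8.164*u + 1.3832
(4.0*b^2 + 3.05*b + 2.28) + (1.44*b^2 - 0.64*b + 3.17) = 5.44*b^2 + 2.41*b + 5.45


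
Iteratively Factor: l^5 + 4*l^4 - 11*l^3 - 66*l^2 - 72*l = (l)*(l^4 + 4*l^3 - 11*l^2 - 66*l - 72) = l*(l + 2)*(l^3 + 2*l^2 - 15*l - 36) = l*(l + 2)*(l + 3)*(l^2 - l - 12) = l*(l - 4)*(l + 2)*(l + 3)*(l + 3)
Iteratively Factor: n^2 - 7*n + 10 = (n - 5)*(n - 2)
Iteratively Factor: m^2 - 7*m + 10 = (m - 5)*(m - 2)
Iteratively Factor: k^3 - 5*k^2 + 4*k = (k - 1)*(k^2 - 4*k) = (k - 4)*(k - 1)*(k)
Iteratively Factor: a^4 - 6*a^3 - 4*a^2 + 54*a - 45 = (a + 3)*(a^3 - 9*a^2 + 23*a - 15) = (a - 1)*(a + 3)*(a^2 - 8*a + 15) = (a - 3)*(a - 1)*(a + 3)*(a - 5)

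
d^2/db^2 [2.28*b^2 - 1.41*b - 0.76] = 4.56000000000000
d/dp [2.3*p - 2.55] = 2.30000000000000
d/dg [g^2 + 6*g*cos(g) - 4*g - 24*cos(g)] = -6*g*sin(g) + 2*g + 24*sin(g) + 6*cos(g) - 4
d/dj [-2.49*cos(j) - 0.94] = 2.49*sin(j)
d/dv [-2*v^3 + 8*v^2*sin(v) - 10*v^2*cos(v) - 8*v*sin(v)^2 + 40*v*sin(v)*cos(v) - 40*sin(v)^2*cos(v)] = 10*v^2*sin(v) + 8*v^2*cos(v) - 6*v^2 - 80*v*sin(v)^2 - 16*v*sin(v)*cos(v) + 16*v*sin(v) - 20*v*cos(v) + 40*v + 120*sin(v)^3 - 8*sin(v)^2 + 40*sin(v)*cos(v) - 80*sin(v)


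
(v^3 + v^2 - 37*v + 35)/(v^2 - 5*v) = v + 6 - 7/v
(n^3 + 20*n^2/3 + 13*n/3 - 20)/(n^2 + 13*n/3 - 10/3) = (3*n^2 + 5*n - 12)/(3*n - 2)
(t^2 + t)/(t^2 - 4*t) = (t + 1)/(t - 4)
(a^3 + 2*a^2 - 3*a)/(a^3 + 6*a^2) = (a^2 + 2*a - 3)/(a*(a + 6))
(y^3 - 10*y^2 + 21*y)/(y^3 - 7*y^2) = (y - 3)/y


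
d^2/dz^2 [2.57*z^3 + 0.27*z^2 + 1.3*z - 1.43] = 15.42*z + 0.54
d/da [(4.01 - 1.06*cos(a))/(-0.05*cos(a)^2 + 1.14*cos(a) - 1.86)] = (0.053*cos(a)^2 - 0.401*cos(a) + 2.5998)*sin(a)/(0.0025*cos(a)^4 - 0.114*cos(a)^3 + 1.4856*cos(a)^2 - 4.2408*cos(a) + 3.4596)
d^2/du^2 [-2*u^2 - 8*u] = -4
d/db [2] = 0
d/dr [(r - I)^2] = 2*r - 2*I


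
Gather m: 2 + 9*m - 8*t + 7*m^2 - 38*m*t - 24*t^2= 7*m^2 + m*(9 - 38*t) - 24*t^2 - 8*t + 2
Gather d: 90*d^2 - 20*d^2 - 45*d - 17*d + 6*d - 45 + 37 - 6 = 70*d^2 - 56*d - 14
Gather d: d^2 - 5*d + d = d^2 - 4*d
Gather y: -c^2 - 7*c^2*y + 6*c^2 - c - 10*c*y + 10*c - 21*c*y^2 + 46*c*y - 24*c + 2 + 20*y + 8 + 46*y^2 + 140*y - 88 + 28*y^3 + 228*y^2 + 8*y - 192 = 5*c^2 - 15*c + 28*y^3 + y^2*(274 - 21*c) + y*(-7*c^2 + 36*c + 168) - 270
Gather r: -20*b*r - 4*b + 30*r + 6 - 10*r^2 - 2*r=-4*b - 10*r^2 + r*(28 - 20*b) + 6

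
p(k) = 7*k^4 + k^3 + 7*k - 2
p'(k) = 28*k^3 + 3*k^2 + 7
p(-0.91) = -4.32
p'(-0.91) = -11.62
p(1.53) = 50.65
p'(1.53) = 114.31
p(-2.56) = 263.95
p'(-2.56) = -443.10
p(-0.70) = -5.56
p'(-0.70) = -1.13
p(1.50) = 47.31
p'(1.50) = 108.25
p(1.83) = 95.44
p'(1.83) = 188.64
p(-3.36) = 828.73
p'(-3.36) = -1021.26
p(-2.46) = 222.25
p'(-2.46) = -391.68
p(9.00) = 46717.00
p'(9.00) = 20662.00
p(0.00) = -2.00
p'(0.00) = 7.00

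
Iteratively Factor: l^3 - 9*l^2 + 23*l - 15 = (l - 1)*(l^2 - 8*l + 15) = (l - 5)*(l - 1)*(l - 3)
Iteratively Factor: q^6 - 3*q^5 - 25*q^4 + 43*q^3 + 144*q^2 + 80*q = (q + 1)*(q^5 - 4*q^4 - 21*q^3 + 64*q^2 + 80*q) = (q + 1)^2*(q^4 - 5*q^3 - 16*q^2 + 80*q) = (q + 1)^2*(q + 4)*(q^3 - 9*q^2 + 20*q) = (q - 5)*(q + 1)^2*(q + 4)*(q^2 - 4*q) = (q - 5)*(q - 4)*(q + 1)^2*(q + 4)*(q)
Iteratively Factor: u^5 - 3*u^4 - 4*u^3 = (u)*(u^4 - 3*u^3 - 4*u^2) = u^2*(u^3 - 3*u^2 - 4*u) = u^2*(u + 1)*(u^2 - 4*u) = u^3*(u + 1)*(u - 4)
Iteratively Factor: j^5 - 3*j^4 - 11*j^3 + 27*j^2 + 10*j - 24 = (j - 1)*(j^4 - 2*j^3 - 13*j^2 + 14*j + 24) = (j - 1)*(j + 3)*(j^3 - 5*j^2 + 2*j + 8) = (j - 4)*(j - 1)*(j + 3)*(j^2 - j - 2) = (j - 4)*(j - 2)*(j - 1)*(j + 3)*(j + 1)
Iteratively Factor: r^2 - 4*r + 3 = (r - 3)*(r - 1)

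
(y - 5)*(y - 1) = y^2 - 6*y + 5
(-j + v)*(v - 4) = -j*v + 4*j + v^2 - 4*v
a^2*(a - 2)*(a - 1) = a^4 - 3*a^3 + 2*a^2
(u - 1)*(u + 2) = u^2 + u - 2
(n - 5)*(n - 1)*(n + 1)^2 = n^4 - 4*n^3 - 6*n^2 + 4*n + 5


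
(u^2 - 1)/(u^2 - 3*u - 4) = (u - 1)/(u - 4)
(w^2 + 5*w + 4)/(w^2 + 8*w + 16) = (w + 1)/(w + 4)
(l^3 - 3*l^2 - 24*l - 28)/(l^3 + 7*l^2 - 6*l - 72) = (l^3 - 3*l^2 - 24*l - 28)/(l^3 + 7*l^2 - 6*l - 72)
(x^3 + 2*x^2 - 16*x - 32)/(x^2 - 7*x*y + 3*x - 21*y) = (x^3 + 2*x^2 - 16*x - 32)/(x^2 - 7*x*y + 3*x - 21*y)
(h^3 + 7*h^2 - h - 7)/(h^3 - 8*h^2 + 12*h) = (h^3 + 7*h^2 - h - 7)/(h*(h^2 - 8*h + 12))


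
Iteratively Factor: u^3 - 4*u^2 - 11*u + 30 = (u - 5)*(u^2 + u - 6) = (u - 5)*(u + 3)*(u - 2)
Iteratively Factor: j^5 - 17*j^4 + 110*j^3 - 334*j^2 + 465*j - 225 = (j - 3)*(j^4 - 14*j^3 + 68*j^2 - 130*j + 75) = (j - 3)*(j - 1)*(j^3 - 13*j^2 + 55*j - 75) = (j - 5)*(j - 3)*(j - 1)*(j^2 - 8*j + 15) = (j - 5)^2*(j - 3)*(j - 1)*(j - 3)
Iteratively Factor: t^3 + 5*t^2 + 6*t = (t + 2)*(t^2 + 3*t) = (t + 2)*(t + 3)*(t)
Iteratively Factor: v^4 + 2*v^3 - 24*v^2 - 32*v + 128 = (v - 2)*(v^3 + 4*v^2 - 16*v - 64) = (v - 2)*(v + 4)*(v^2 - 16) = (v - 4)*(v - 2)*(v + 4)*(v + 4)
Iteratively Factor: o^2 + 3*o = (o + 3)*(o)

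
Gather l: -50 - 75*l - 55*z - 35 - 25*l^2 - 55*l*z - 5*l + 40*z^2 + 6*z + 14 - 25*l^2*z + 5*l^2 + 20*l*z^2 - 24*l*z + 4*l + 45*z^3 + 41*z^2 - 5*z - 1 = l^2*(-25*z - 20) + l*(20*z^2 - 79*z - 76) + 45*z^3 + 81*z^2 - 54*z - 72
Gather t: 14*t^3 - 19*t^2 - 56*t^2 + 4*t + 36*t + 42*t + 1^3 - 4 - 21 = 14*t^3 - 75*t^2 + 82*t - 24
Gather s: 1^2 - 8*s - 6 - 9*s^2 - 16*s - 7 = -9*s^2 - 24*s - 12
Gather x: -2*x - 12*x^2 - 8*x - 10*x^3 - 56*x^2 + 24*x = -10*x^3 - 68*x^2 + 14*x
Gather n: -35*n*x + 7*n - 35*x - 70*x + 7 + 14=n*(7 - 35*x) - 105*x + 21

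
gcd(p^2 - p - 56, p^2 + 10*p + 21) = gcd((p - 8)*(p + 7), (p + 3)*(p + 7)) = p + 7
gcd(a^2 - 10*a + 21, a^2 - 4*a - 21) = a - 7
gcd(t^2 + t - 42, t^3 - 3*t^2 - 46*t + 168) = t^2 + t - 42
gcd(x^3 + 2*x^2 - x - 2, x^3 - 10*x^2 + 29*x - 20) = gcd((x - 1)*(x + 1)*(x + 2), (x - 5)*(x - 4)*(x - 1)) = x - 1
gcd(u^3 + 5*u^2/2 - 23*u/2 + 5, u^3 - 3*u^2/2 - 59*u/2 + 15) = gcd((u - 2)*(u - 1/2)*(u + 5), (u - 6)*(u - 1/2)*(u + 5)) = u^2 + 9*u/2 - 5/2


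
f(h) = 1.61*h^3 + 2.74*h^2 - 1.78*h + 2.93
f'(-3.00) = 25.25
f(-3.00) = -10.54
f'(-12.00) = 627.98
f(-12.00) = -2363.23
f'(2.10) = 31.03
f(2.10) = 26.19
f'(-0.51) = -3.32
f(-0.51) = 4.34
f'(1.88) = 25.59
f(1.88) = 19.97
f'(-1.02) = -2.34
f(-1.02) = 5.89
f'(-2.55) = 15.65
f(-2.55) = -1.41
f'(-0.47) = -3.29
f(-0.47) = 4.20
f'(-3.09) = 27.40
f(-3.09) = -12.91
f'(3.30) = 68.90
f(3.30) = 84.75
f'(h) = 4.83*h^2 + 5.48*h - 1.78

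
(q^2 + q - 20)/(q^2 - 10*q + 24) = (q + 5)/(q - 6)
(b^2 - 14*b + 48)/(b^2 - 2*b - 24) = (b - 8)/(b + 4)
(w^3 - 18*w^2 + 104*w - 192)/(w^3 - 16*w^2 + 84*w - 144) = (w - 8)/(w - 6)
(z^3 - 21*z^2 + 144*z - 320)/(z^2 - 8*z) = z - 13 + 40/z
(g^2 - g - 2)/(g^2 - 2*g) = (g + 1)/g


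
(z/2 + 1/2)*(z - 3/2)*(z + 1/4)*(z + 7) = z^4/2 + 27*z^3/8 - 27*z^2/16 - 47*z/8 - 21/16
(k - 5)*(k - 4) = k^2 - 9*k + 20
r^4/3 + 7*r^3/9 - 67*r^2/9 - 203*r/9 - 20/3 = (r/3 + 1)*(r - 5)*(r + 1/3)*(r + 4)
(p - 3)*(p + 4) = p^2 + p - 12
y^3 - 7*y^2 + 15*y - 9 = (y - 3)^2*(y - 1)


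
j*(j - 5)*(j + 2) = j^3 - 3*j^2 - 10*j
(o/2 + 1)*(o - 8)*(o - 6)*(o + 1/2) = o^4/2 - 23*o^3/4 + 7*o^2 + 53*o + 24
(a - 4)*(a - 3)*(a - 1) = a^3 - 8*a^2 + 19*a - 12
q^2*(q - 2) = q^3 - 2*q^2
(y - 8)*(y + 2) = y^2 - 6*y - 16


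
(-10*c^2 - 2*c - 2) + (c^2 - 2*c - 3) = -9*c^2 - 4*c - 5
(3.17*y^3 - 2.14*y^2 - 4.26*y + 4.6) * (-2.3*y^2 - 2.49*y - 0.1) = -7.291*y^5 - 2.9713*y^4 + 14.8096*y^3 + 0.241400000000002*y^2 - 11.028*y - 0.46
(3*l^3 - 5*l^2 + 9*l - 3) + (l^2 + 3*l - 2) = 3*l^3 - 4*l^2 + 12*l - 5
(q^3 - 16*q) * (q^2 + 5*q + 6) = q^5 + 5*q^4 - 10*q^3 - 80*q^2 - 96*q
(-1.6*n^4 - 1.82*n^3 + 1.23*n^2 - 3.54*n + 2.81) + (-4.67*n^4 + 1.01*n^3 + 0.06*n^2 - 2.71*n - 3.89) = -6.27*n^4 - 0.81*n^3 + 1.29*n^2 - 6.25*n - 1.08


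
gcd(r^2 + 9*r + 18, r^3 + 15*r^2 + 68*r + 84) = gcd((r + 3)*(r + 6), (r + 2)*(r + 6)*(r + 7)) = r + 6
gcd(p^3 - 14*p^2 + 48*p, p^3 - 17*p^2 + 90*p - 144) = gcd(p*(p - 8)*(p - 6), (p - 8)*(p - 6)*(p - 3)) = p^2 - 14*p + 48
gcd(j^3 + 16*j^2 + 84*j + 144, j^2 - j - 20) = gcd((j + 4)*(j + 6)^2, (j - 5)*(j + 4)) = j + 4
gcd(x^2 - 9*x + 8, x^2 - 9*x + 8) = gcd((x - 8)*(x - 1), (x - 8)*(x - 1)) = x^2 - 9*x + 8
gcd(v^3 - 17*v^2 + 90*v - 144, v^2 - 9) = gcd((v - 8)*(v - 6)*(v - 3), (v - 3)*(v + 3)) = v - 3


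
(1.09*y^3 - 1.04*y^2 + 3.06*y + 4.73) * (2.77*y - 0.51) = 3.0193*y^4 - 3.4367*y^3 + 9.0066*y^2 + 11.5415*y - 2.4123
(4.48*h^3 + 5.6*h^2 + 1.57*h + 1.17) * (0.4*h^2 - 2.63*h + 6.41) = 1.792*h^5 - 9.5424*h^4 + 14.6168*h^3 + 32.2349*h^2 + 6.9866*h + 7.4997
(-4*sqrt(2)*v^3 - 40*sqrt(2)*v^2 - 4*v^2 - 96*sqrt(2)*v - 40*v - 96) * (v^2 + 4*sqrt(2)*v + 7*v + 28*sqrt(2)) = -4*sqrt(2)*v^5 - 68*sqrt(2)*v^4 - 36*v^4 - 612*v^3 - 392*sqrt(2)*v^3 - 3384*v^2 - 944*sqrt(2)*v^2 - 6048*v - 1504*sqrt(2)*v - 2688*sqrt(2)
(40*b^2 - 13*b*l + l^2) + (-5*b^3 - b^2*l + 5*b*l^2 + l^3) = -5*b^3 - b^2*l + 40*b^2 + 5*b*l^2 - 13*b*l + l^3 + l^2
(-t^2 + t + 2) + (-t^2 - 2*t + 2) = -2*t^2 - t + 4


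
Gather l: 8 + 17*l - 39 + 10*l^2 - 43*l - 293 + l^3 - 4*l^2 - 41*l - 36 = l^3 + 6*l^2 - 67*l - 360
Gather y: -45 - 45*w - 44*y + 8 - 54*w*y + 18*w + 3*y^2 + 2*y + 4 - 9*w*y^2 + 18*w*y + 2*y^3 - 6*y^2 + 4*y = -27*w + 2*y^3 + y^2*(-9*w - 3) + y*(-36*w - 38) - 33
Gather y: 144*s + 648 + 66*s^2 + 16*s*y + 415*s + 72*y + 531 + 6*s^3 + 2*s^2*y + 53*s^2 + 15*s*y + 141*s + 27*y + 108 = 6*s^3 + 119*s^2 + 700*s + y*(2*s^2 + 31*s + 99) + 1287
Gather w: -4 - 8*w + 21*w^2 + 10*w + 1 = 21*w^2 + 2*w - 3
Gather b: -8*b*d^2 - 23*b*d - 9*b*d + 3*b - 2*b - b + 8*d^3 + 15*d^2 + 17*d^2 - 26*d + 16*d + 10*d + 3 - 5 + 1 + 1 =b*(-8*d^2 - 32*d) + 8*d^3 + 32*d^2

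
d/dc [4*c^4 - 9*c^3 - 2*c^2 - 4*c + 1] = 16*c^3 - 27*c^2 - 4*c - 4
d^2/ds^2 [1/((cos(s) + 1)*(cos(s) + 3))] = (-4*sin(s)^4 + 6*sin(s)^2 + 27*cos(s) - 3*cos(3*s) + 24)/((cos(s) + 1)^3*(cos(s) + 3)^3)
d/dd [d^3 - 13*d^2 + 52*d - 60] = 3*d^2 - 26*d + 52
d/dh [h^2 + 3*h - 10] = 2*h + 3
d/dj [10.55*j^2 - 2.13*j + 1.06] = 21.1*j - 2.13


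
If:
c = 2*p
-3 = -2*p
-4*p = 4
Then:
No Solution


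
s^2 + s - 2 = (s - 1)*(s + 2)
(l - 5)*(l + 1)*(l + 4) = l^3 - 21*l - 20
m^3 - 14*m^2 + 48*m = m*(m - 8)*(m - 6)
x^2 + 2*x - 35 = (x - 5)*(x + 7)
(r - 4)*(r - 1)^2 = r^3 - 6*r^2 + 9*r - 4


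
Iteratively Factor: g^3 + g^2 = (g)*(g^2 + g) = g^2*(g + 1)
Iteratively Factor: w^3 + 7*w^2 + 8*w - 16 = (w + 4)*(w^2 + 3*w - 4) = (w + 4)^2*(w - 1)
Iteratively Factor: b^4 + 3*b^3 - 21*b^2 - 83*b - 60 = (b + 4)*(b^3 - b^2 - 17*b - 15) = (b - 5)*(b + 4)*(b^2 + 4*b + 3) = (b - 5)*(b + 1)*(b + 4)*(b + 3)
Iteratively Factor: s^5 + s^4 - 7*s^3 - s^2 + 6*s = (s)*(s^4 + s^3 - 7*s^2 - s + 6) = s*(s - 1)*(s^3 + 2*s^2 - 5*s - 6) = s*(s - 1)*(s + 1)*(s^2 + s - 6) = s*(s - 1)*(s + 1)*(s + 3)*(s - 2)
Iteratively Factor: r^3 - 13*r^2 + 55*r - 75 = (r - 5)*(r^2 - 8*r + 15) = (r - 5)*(r - 3)*(r - 5)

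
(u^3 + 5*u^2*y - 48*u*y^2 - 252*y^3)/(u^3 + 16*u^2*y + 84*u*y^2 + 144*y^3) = (u - 7*y)/(u + 4*y)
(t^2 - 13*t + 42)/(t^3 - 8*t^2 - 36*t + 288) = (t - 7)/(t^2 - 2*t - 48)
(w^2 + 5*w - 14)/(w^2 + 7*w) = (w - 2)/w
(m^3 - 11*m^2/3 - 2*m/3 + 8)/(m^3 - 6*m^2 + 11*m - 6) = (m + 4/3)/(m - 1)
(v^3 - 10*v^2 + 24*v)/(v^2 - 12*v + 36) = v*(v - 4)/(v - 6)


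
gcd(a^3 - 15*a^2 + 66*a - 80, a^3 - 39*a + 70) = a^2 - 7*a + 10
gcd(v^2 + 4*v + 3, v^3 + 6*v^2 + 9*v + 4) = v + 1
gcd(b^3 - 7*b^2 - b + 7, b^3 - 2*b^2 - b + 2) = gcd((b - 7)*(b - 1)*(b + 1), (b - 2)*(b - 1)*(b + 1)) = b^2 - 1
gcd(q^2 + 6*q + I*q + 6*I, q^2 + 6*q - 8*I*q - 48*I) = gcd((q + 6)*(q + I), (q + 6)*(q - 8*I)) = q + 6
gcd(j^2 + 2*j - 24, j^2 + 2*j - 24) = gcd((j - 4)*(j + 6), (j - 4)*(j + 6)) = j^2 + 2*j - 24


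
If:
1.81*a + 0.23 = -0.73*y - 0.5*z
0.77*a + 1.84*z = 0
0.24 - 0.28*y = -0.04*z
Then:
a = -0.55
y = 0.89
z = 0.23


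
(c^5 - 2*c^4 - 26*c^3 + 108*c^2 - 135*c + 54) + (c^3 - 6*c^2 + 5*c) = c^5 - 2*c^4 - 25*c^3 + 102*c^2 - 130*c + 54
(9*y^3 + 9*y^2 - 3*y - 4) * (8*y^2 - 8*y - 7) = 72*y^5 - 159*y^3 - 71*y^2 + 53*y + 28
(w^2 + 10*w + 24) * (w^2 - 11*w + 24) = w^4 - w^3 - 62*w^2 - 24*w + 576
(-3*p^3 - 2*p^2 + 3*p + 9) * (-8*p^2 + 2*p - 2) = 24*p^5 + 10*p^4 - 22*p^3 - 62*p^2 + 12*p - 18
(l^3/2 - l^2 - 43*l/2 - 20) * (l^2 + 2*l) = l^5/2 - 47*l^3/2 - 63*l^2 - 40*l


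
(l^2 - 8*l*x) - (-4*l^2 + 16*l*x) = 5*l^2 - 24*l*x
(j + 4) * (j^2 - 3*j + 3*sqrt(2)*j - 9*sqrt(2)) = j^3 + j^2 + 3*sqrt(2)*j^2 - 12*j + 3*sqrt(2)*j - 36*sqrt(2)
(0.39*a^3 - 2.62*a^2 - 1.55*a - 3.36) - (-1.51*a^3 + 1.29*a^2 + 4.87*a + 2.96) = 1.9*a^3 - 3.91*a^2 - 6.42*a - 6.32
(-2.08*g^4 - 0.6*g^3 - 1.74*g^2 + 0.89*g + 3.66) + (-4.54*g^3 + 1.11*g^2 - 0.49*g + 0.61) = -2.08*g^4 - 5.14*g^3 - 0.63*g^2 + 0.4*g + 4.27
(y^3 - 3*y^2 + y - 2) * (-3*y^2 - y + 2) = -3*y^5 + 8*y^4 + 2*y^3 - y^2 + 4*y - 4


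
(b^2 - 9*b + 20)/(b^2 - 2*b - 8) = (b - 5)/(b + 2)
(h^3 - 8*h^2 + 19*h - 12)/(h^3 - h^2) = 1 - 7/h + 12/h^2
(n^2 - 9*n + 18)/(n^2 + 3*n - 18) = (n - 6)/(n + 6)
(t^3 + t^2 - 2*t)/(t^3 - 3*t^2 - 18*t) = (-t^2 - t + 2)/(-t^2 + 3*t + 18)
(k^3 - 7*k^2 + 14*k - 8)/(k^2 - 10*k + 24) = (k^2 - 3*k + 2)/(k - 6)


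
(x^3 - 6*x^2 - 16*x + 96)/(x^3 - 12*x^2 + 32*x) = (x^2 - 2*x - 24)/(x*(x - 8))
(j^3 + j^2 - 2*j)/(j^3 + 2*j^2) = (j - 1)/j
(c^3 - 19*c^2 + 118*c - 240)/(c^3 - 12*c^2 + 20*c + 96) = (c - 5)/(c + 2)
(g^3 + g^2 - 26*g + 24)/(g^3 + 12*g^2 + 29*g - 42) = (g - 4)/(g + 7)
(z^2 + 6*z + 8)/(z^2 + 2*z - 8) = (z + 2)/(z - 2)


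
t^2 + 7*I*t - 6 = (t + I)*(t + 6*I)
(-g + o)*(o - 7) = -g*o + 7*g + o^2 - 7*o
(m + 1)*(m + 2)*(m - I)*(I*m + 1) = I*m^4 + 2*m^3 + 3*I*m^3 + 6*m^2 + I*m^2 + 4*m - 3*I*m - 2*I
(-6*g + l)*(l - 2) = -6*g*l + 12*g + l^2 - 2*l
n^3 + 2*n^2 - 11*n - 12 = (n - 3)*(n + 1)*(n + 4)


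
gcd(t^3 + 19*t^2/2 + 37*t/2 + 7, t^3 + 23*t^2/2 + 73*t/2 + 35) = t^2 + 9*t + 14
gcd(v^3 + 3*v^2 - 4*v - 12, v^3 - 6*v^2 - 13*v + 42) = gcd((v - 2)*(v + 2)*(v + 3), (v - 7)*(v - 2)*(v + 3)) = v^2 + v - 6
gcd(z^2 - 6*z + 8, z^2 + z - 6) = z - 2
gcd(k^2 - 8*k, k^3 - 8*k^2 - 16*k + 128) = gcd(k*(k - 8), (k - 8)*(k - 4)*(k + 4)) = k - 8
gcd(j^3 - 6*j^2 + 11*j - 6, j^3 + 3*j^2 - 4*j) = j - 1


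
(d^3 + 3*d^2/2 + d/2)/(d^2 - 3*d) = (2*d^2 + 3*d + 1)/(2*(d - 3))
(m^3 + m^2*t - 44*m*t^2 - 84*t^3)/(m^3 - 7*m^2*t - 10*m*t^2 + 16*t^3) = (m^2 - m*t - 42*t^2)/(m^2 - 9*m*t + 8*t^2)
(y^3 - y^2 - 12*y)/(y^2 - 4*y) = y + 3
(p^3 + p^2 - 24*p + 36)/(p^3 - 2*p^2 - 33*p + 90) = (p - 2)/(p - 5)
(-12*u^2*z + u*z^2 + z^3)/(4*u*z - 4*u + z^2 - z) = z*(-3*u + z)/(z - 1)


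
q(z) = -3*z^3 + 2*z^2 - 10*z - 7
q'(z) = -9*z^2 + 4*z - 10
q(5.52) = -505.85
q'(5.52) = -262.15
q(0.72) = -14.28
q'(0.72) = -11.79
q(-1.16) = 11.97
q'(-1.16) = -26.75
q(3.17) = -114.17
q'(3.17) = -87.76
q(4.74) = -328.95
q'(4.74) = -193.25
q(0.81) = -15.38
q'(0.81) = -12.66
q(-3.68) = 206.39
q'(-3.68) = -146.60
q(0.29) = -9.80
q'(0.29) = -9.60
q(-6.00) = 773.00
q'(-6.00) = -358.00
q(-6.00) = 773.00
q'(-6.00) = -358.00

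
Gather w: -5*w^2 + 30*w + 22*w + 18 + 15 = -5*w^2 + 52*w + 33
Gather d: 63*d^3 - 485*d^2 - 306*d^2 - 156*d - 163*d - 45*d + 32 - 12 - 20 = 63*d^3 - 791*d^2 - 364*d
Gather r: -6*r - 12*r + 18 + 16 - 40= -18*r - 6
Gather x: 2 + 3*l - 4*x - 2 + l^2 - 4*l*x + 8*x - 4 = l^2 + 3*l + x*(4 - 4*l) - 4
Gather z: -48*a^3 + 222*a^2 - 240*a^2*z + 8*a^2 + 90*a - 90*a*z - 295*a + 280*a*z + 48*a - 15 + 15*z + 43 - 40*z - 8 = -48*a^3 + 230*a^2 - 157*a + z*(-240*a^2 + 190*a - 25) + 20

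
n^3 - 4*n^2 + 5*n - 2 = (n - 2)*(n - 1)^2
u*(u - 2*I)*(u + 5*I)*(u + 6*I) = u^4 + 9*I*u^3 - 8*u^2 + 60*I*u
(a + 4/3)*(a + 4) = a^2 + 16*a/3 + 16/3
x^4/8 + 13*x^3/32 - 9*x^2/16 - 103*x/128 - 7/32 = (x/4 + 1)*(x/2 + 1/4)*(x - 7/4)*(x + 1/2)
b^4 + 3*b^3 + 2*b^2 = b^2*(b + 1)*(b + 2)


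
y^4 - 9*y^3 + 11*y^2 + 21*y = y*(y - 7)*(y - 3)*(y + 1)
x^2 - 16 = (x - 4)*(x + 4)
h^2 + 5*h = h*(h + 5)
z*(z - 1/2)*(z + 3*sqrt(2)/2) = z^3 - z^2/2 + 3*sqrt(2)*z^2/2 - 3*sqrt(2)*z/4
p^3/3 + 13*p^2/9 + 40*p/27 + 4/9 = (p/3 + 1)*(p + 2/3)^2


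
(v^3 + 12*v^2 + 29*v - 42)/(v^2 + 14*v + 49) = (v^2 + 5*v - 6)/(v + 7)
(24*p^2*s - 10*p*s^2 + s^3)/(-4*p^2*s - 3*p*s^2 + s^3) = (-6*p + s)/(p + s)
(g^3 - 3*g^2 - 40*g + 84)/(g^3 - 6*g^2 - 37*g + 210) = (g - 2)/(g - 5)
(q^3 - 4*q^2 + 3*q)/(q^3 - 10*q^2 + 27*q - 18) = q/(q - 6)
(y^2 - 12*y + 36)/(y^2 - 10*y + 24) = (y - 6)/(y - 4)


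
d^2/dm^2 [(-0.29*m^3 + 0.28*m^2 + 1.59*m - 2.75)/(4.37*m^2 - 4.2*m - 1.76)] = (1.4210854715202e-14*m^4 + 56.314286*m^3 - 315.039714*m^2 + 370.825224*m - 161.093504)/(83.453453*m^6 - 240.62094*m^5 + 130.428768*m^4 + 119.73024*m^3 - 52.529664*m^2 - 39.02976*m - 5.451776)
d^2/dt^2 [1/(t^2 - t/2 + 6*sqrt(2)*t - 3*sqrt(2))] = 4*(-4*t^2 - 24*sqrt(2)*t + 2*t + (4*t - 1 + 12*sqrt(2))^2 + 12*sqrt(2))/(2*t^2 - t + 12*sqrt(2)*t - 6*sqrt(2))^3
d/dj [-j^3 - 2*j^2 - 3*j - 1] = -3*j^2 - 4*j - 3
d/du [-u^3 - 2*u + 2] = -3*u^2 - 2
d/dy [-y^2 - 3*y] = -2*y - 3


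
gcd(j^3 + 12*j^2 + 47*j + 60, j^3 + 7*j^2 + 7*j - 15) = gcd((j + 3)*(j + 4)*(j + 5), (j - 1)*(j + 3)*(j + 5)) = j^2 + 8*j + 15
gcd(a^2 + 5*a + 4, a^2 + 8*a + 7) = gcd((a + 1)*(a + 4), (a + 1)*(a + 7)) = a + 1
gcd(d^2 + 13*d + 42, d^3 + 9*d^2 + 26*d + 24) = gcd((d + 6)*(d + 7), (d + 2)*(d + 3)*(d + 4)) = 1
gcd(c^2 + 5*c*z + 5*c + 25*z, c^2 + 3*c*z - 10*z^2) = c + 5*z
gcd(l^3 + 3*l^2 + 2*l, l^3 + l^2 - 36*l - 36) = l + 1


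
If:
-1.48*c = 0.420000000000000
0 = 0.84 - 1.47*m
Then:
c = -0.28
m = 0.57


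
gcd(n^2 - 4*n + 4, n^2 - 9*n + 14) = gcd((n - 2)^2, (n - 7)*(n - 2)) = n - 2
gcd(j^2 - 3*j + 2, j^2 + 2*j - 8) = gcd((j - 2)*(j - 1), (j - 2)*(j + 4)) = j - 2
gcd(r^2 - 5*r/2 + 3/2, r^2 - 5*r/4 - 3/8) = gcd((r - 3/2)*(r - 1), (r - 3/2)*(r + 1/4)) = r - 3/2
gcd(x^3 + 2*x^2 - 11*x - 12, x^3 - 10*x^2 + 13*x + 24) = x^2 - 2*x - 3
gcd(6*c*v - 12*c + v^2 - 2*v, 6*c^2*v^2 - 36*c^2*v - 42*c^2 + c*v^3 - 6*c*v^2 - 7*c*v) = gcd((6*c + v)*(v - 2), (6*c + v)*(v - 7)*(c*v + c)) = 6*c + v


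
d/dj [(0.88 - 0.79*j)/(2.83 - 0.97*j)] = (3.911343 - 1.340637*j)/(0.97*j - 2.83)^3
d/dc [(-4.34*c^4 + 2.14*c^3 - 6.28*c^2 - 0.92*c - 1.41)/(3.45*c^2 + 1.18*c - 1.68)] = (-29.946*c^5 - 7.9806*c^4 + 34.2152*c^3 - 15.022*c^2 + 30.8298*c + 3.2094)/(11.9025*c^4 + 8.142*c^3 - 10.1996*c^2 - 3.9648*c + 2.8224)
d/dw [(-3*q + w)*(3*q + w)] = 2*w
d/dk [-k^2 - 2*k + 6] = -2*k - 2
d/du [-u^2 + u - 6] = 1 - 2*u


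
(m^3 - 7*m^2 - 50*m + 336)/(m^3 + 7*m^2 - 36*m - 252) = (m - 8)/(m + 6)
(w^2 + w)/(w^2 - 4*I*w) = (w + 1)/(w - 4*I)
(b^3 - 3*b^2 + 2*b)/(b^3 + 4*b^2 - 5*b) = (b - 2)/(b + 5)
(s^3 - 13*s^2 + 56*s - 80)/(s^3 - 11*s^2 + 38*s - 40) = (s - 4)/(s - 2)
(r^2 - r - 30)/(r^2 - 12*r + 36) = (r + 5)/(r - 6)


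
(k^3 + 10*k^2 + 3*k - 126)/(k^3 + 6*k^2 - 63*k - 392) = (k^2 + 3*k - 18)/(k^2 - k - 56)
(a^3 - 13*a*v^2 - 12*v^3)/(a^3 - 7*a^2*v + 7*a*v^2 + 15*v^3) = (a^2 - a*v - 12*v^2)/(a^2 - 8*a*v + 15*v^2)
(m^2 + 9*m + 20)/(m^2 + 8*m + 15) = (m + 4)/(m + 3)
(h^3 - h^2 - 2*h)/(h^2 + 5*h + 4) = h*(h - 2)/(h + 4)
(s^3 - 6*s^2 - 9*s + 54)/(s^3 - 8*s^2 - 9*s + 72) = (s - 6)/(s - 8)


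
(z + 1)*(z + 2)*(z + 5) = z^3 + 8*z^2 + 17*z + 10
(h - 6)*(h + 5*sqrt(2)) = h^2 - 6*h + 5*sqrt(2)*h - 30*sqrt(2)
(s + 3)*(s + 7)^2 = s^3 + 17*s^2 + 91*s + 147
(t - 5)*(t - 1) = t^2 - 6*t + 5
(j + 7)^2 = j^2 + 14*j + 49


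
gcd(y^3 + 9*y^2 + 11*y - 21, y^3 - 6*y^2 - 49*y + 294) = y + 7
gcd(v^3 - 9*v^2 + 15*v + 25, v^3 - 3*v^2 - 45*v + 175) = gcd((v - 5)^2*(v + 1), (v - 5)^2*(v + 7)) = v^2 - 10*v + 25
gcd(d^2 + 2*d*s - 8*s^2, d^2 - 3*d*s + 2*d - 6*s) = 1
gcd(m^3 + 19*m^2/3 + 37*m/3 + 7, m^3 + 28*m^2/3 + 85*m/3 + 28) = m^2 + 16*m/3 + 7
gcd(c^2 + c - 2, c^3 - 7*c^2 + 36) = c + 2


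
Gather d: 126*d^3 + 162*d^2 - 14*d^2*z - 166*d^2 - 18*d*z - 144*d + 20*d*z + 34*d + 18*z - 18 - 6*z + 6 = 126*d^3 + d^2*(-14*z - 4) + d*(2*z - 110) + 12*z - 12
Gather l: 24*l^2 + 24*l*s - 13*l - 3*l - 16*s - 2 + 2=24*l^2 + l*(24*s - 16) - 16*s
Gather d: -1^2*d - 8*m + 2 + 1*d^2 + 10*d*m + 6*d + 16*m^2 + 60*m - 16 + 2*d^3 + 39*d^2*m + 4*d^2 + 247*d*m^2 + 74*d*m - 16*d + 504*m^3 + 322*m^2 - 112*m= 2*d^3 + d^2*(39*m + 5) + d*(247*m^2 + 84*m - 11) + 504*m^3 + 338*m^2 - 60*m - 14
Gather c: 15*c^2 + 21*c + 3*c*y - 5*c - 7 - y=15*c^2 + c*(3*y + 16) - y - 7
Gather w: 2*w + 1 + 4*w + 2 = 6*w + 3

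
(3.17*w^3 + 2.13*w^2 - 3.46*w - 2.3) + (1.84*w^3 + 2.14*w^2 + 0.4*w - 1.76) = 5.01*w^3 + 4.27*w^2 - 3.06*w - 4.06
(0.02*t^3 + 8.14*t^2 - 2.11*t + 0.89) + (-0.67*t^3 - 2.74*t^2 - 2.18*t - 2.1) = -0.65*t^3 + 5.4*t^2 - 4.29*t - 1.21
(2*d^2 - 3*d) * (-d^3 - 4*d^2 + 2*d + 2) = -2*d^5 - 5*d^4 + 16*d^3 - 2*d^2 - 6*d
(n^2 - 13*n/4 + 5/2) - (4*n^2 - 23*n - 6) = -3*n^2 + 79*n/4 + 17/2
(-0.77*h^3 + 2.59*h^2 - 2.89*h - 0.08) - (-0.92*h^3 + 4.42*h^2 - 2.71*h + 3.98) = 0.15*h^3 - 1.83*h^2 - 0.18*h - 4.06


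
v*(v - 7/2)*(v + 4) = v^3 + v^2/2 - 14*v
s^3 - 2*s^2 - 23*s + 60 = (s - 4)*(s - 3)*(s + 5)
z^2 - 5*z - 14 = (z - 7)*(z + 2)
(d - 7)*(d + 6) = d^2 - d - 42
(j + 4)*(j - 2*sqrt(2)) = j^2 - 2*sqrt(2)*j + 4*j - 8*sqrt(2)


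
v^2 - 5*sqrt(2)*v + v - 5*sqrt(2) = (v + 1)*(v - 5*sqrt(2))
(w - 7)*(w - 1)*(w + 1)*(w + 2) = w^4 - 5*w^3 - 15*w^2 + 5*w + 14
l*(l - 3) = l^2 - 3*l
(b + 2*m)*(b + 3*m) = b^2 + 5*b*m + 6*m^2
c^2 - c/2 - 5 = (c - 5/2)*(c + 2)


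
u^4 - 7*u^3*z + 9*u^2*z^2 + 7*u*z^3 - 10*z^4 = (u - 5*z)*(u - 2*z)*(u - z)*(u + z)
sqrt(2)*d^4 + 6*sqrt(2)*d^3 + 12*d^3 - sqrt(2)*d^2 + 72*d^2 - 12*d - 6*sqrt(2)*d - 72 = (d - 1)*(d + 6)*(d + 6*sqrt(2))*(sqrt(2)*d + sqrt(2))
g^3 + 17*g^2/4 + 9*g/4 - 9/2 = (g - 3/4)*(g + 2)*(g + 3)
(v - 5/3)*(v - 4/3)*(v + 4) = v^3 + v^2 - 88*v/9 + 80/9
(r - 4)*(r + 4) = r^2 - 16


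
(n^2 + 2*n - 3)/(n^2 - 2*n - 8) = (-n^2 - 2*n + 3)/(-n^2 + 2*n + 8)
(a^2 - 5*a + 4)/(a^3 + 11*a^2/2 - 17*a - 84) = 2*(a - 1)/(2*a^2 + 19*a + 42)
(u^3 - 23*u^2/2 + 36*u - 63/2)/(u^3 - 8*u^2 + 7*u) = (2*u^2 - 9*u + 9)/(2*u*(u - 1))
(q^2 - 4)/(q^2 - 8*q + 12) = (q + 2)/(q - 6)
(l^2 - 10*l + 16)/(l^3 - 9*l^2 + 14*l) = (l - 8)/(l*(l - 7))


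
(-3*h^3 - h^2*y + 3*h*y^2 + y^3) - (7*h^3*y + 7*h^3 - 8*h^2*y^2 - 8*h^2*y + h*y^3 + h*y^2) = -7*h^3*y - 10*h^3 + 8*h^2*y^2 + 7*h^2*y - h*y^3 + 2*h*y^2 + y^3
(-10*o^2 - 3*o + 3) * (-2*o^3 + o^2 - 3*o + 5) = 20*o^5 - 4*o^4 + 21*o^3 - 38*o^2 - 24*o + 15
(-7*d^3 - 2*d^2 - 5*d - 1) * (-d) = 7*d^4 + 2*d^3 + 5*d^2 + d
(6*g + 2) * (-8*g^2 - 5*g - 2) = -48*g^3 - 46*g^2 - 22*g - 4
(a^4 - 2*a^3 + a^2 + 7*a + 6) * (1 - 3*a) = -3*a^5 + 7*a^4 - 5*a^3 - 20*a^2 - 11*a + 6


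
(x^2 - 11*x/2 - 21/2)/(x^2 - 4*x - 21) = (x + 3/2)/(x + 3)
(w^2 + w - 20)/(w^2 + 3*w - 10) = (w - 4)/(w - 2)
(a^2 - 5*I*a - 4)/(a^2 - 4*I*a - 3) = (a - 4*I)/(a - 3*I)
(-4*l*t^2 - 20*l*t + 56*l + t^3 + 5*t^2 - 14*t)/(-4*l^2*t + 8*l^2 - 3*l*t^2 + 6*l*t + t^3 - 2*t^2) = (t + 7)/(l + t)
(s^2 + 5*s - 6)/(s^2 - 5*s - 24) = (-s^2 - 5*s + 6)/(-s^2 + 5*s + 24)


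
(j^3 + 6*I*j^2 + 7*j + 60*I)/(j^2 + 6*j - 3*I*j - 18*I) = (j^2 + 9*I*j - 20)/(j + 6)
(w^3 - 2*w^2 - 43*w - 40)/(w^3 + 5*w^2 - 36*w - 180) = (w^2 - 7*w - 8)/(w^2 - 36)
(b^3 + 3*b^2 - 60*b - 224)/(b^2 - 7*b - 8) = (b^2 + 11*b + 28)/(b + 1)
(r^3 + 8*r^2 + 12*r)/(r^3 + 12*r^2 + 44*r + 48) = r/(r + 4)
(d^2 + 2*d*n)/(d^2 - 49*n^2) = d*(d + 2*n)/(d^2 - 49*n^2)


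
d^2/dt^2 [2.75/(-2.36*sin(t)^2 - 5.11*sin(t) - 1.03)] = (61.2656*sin(t)^4 + 99.4917*sin(t)^3 - 46.828925*sin(t)^2 - 213.457475*sin(t) - 130.24715)/(2.36*sin(t)^2 + 5.11*sin(t) + 1.03)^3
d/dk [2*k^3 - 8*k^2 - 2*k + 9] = 6*k^2 - 16*k - 2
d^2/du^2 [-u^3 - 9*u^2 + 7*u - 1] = -6*u - 18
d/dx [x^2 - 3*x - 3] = 2*x - 3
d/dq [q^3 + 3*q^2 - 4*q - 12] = 3*q^2 + 6*q - 4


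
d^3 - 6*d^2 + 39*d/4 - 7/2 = (d - 7/2)*(d - 2)*(d - 1/2)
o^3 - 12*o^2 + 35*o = o*(o - 7)*(o - 5)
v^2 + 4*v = v*(v + 4)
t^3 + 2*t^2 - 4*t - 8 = (t - 2)*(t + 2)^2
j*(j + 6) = j^2 + 6*j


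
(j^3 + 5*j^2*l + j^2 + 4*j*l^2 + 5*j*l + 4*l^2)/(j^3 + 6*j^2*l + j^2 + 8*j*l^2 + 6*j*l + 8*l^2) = (j + l)/(j + 2*l)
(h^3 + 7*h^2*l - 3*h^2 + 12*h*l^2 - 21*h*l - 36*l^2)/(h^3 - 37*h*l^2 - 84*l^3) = (h - 3)/(h - 7*l)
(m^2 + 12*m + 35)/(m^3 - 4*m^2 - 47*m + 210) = (m + 5)/(m^2 - 11*m + 30)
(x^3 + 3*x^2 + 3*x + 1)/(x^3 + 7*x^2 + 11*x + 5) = (x + 1)/(x + 5)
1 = 1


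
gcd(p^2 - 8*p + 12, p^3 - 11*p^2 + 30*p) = p - 6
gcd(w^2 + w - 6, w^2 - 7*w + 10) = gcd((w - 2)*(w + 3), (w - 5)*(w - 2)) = w - 2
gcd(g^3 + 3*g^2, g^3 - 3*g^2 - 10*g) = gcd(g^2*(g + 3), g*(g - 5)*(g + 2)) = g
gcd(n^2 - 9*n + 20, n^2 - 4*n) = n - 4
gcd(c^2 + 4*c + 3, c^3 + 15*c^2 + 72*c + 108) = c + 3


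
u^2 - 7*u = u*(u - 7)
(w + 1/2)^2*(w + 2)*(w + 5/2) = w^4 + 11*w^3/2 + 39*w^2/4 + 49*w/8 + 5/4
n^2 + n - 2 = (n - 1)*(n + 2)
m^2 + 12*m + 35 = (m + 5)*(m + 7)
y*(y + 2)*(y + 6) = y^3 + 8*y^2 + 12*y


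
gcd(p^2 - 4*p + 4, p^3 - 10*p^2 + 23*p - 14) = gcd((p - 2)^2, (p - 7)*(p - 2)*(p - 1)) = p - 2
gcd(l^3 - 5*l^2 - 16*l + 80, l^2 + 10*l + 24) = l + 4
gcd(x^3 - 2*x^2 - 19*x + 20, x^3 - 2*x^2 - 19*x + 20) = x^3 - 2*x^2 - 19*x + 20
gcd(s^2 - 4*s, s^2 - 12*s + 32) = s - 4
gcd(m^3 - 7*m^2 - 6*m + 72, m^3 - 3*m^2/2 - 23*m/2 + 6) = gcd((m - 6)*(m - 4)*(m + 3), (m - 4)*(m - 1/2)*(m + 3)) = m^2 - m - 12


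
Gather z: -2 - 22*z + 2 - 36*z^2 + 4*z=-36*z^2 - 18*z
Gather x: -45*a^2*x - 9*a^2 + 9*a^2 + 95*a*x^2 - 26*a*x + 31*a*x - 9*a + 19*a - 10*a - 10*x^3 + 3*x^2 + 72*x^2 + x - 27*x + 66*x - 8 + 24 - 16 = -10*x^3 + x^2*(95*a + 75) + x*(-45*a^2 + 5*a + 40)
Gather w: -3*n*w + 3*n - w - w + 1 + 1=3*n + w*(-3*n - 2) + 2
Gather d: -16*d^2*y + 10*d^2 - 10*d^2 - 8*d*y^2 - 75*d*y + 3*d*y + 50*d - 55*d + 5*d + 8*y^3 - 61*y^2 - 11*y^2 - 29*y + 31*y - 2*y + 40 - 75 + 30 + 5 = -16*d^2*y + d*(-8*y^2 - 72*y) + 8*y^3 - 72*y^2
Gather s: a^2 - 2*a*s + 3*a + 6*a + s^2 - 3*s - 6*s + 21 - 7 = a^2 + 9*a + s^2 + s*(-2*a - 9) + 14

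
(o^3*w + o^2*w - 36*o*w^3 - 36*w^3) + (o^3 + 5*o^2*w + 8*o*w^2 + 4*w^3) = o^3*w + o^3 + 6*o^2*w - 36*o*w^3 + 8*o*w^2 - 32*w^3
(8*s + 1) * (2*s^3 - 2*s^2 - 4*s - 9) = 16*s^4 - 14*s^3 - 34*s^2 - 76*s - 9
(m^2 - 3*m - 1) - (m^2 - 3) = 2 - 3*m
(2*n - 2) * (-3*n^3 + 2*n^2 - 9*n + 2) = -6*n^4 + 10*n^3 - 22*n^2 + 22*n - 4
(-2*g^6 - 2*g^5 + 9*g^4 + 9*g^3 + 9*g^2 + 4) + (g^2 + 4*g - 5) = -2*g^6 - 2*g^5 + 9*g^4 + 9*g^3 + 10*g^2 + 4*g - 1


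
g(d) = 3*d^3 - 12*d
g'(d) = 9*d^2 - 12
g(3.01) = 45.69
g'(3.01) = 69.54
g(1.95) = -1.16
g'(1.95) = 22.22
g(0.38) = -4.40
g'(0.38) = -10.70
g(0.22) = -2.61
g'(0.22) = -11.56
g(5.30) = 383.03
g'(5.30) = 240.81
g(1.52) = -7.70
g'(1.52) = 8.79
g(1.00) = -9.00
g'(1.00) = -3.00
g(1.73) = -5.23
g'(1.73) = 14.94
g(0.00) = 0.00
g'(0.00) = -12.00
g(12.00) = 5040.00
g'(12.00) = 1284.00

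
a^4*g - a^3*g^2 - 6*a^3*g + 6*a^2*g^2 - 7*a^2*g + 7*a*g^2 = a*(a - 7)*(a - g)*(a*g + g)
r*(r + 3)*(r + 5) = r^3 + 8*r^2 + 15*r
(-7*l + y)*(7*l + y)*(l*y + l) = -49*l^3*y - 49*l^3 + l*y^3 + l*y^2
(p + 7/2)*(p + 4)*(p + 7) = p^3 + 29*p^2/2 + 133*p/2 + 98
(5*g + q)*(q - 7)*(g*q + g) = 5*g^2*q^2 - 30*g^2*q - 35*g^2 + g*q^3 - 6*g*q^2 - 7*g*q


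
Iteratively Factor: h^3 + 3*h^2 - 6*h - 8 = (h + 1)*(h^2 + 2*h - 8) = (h - 2)*(h + 1)*(h + 4)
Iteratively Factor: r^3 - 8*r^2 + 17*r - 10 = (r - 2)*(r^2 - 6*r + 5) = (r - 5)*(r - 2)*(r - 1)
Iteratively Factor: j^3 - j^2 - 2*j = (j)*(j^2 - j - 2) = j*(j + 1)*(j - 2)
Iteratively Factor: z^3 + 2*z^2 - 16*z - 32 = (z - 4)*(z^2 + 6*z + 8) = (z - 4)*(z + 4)*(z + 2)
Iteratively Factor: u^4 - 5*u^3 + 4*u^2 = (u - 4)*(u^3 - u^2) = (u - 4)*(u - 1)*(u^2) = u*(u - 4)*(u - 1)*(u)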